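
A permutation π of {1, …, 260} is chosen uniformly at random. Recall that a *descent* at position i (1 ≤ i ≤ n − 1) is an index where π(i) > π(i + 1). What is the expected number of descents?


Write X = Σ X_I over i = 1, …, 259, with X_I the indicator of one descent.
There are 259 indicators.
For each fixed i, the pair (π(i), π(i+1)) is a uniformly random ordered pair of distinct values from {1, …, 260}; by symmetry P[π(i) > π(i+1)] = 1/2.
By linearity: E[X] = 259 · (1/2) = (260 − 1) · (1/2) = 259/2 ≈ 129.50000.

E[X] = 259/2 = 129.50000.


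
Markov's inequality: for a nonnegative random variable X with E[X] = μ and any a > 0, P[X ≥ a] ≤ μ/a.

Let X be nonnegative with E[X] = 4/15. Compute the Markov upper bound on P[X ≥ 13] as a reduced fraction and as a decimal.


μ = E[X] = 4/15, a = 13.
Markov: P[X ≥ 13] ≤ μ/a = (4/15)/13 = 4/195.
Numerically: ≈ 0.020513.
(Since a = 13 > μ = 0.266667, the bound 4/195 is < 1 and informative.)

P[X ≥ 13] ≤ 4/195 ≈ 0.020513.


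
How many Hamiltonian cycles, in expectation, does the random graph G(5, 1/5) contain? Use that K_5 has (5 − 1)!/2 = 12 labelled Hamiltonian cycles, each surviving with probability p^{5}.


K_5 has (5 − 1)!/2 = 12 labelled Hamiltonian cycles.
For each such Hamiltonian cycle H, let X_H = 1 if all 5 edges of H are present in G. Then P[X_H = 1] = p^{5} = (1/5)^{5} = 1/3125.
By linearity of expectation: E[X] = Σ_H E[X_H] = 12 · p^{5} = 12 · 1/3125 = 12/3125.
Numerically: E[X] ≈ 0.00384.

E[X] = 12 · (1/5)^{5} = 12/3125 ≈ 0.00384.


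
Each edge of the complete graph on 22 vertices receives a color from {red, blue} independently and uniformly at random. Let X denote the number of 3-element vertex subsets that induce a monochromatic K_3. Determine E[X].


Let X = Σ_S X_S over the C(22, 3) = 1540 subsets S of size 3, where X_S = 1 if the K_3 on S is monochromatic.
For a fixed S, the K_3 on S has C(3, 2) = 3 edges. P[all 3 edges red] = (1/2)^3, and likewise for blue, so P[monochromatic] = 2·(1/2)^3 = 2^{1 − 3} = 1/4.
By linearity of expectation: E[X] = C(22, 3) · 2^{1 − 3} = 1540 · 1/4 = 385.
Numerically: E[X] ≈ 385.0000.

E[X] = C(22,3)·2^(1−C(3,2)) = 385 ≈ 385.0000.


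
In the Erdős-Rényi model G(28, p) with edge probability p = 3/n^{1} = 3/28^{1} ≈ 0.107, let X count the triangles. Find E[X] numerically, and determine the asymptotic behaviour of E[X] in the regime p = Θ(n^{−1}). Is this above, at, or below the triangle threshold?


Number of potential triangles: C(28, 3) = 3276.
Each occurs with probability p³ ≈ (0.107)³ ≈ 1.22996e-03.
By linearity: E[X] = C(28, 3)·p³ ≈ 3276 · 1.22996e-03 ≈ 4.029.
Here α = 1, so p = 3/n is exactly at the triangle threshold p ~ 1/n. Asymptotically E[X] → c³/6 = 3³/6 = 9/2 ≈ 4.500, a bounded constant. In this regime the triangle count is asymptotically Poisson(c³/6).

E[X] ≈ 4.029; in regime p = Θ(1/n^{1}) E[X] stays bounded (at the triangle threshold p ~ 1/n).


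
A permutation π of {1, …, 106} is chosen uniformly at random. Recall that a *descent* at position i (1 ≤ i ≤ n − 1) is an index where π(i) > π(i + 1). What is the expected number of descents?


Write X = Σ X_I over i = 1, …, 105, with X_I the indicator of one descent.
There are 105 indicators.
For each fixed i, the pair (π(i), π(i+1)) is a uniformly random ordered pair of distinct values from {1, …, 106}; by symmetry P[π(i) > π(i+1)] = 1/2.
By linearity: E[X] = 105 · (1/2) = (106 − 1) · (1/2) = 105/2 ≈ 52.5000.

E[X] = 105/2 = 52.5000.


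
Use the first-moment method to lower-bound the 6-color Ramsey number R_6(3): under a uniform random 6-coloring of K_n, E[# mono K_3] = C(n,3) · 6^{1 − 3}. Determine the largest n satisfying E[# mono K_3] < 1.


We need C(n, 3) · 6^{1 − 3} < 1, i.e. C(n, 3) < 6^{3 − 1} = 36.
Check values of n near the boundary:
  n = 4: C(4, 3) = 4; 4 < 36? YES
  n = 5: C(5, 3) = 10; 10 < 36? YES
  n = 6: C(6, 3) = 20; 20 < 36? YES
  n = 7: C(7, 3) = 35; 35 < 36? YES
  n = 8: C(8, 3) = 56; 56 < 36? NO
The largest n with C(n, 3) < 36 is n = 7 (where E[X] = 35/36 ≈ 0.972). Hence R_6(3) > 7, i.e. R_6(3) ≥ 8.

Largest n = 7; hence R_6(3) > 7.


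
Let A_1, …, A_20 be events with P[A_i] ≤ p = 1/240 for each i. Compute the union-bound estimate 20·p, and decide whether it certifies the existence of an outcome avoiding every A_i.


Union bound: P[∪_{i=1}^{20} A_i] ≤ Σ_i P[A_i] ≤ 20·p = 20·(1/240) = 1/12.
Numerically: 1/12 ≈ 0.083333.
Is 1/12 < 1? YES.
Since P[∪ A_i] ≤ 1/12 < 1, the complement has P[∩ A_i^c] ≥ 1 − 1/12 = 11/12 > 0, so some outcome avoids every A_i.

20·p = 1/12 ≈ 0.083333; existence CERTIFIED by the union bound.


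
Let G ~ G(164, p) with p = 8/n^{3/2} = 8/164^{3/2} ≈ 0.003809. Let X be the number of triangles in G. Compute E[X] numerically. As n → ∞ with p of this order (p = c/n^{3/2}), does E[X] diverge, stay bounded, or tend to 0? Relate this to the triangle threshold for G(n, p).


Number of potential triangles: C(164, 3) = 721764.
Each occurs with probability p³ ≈ (0.003809)³ ≈ 5.526786e-08.
By linearity: E[X] = C(164, 3)·p³ ≈ 721764 · 5.526786e-08 ≈ 0.0399.
Since α = 3/2 > 1, p = c/n^{3/2} = o(1/n) is below the triangle threshold p ~ 1/n. Asymptotically E[X] ~ (c³/6)·n^{3(1−α)} = (8³/6)·n^{-1.5} → 0, so by Markov's inequality G has no triangles w.h.p.

E[X] ≈ 0.0399; in regime p = Θ(1/n^{3/2}) E[X] tends to 0 (below the triangle threshold p ~ 1/n).


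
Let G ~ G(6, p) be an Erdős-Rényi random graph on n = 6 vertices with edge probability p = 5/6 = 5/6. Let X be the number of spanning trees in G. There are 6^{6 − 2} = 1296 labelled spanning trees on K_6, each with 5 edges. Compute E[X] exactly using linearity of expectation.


K_6 has 6^{6 − 2} = 1296 labelled spanning trees.
For each such spanning tree H, let X_H = 1 if all 5 edges of H are present in G. Then P[X_H = 1] = p^{5} = (5/6)^{5} = 3125/7776.
By linearity: E[X] = Σ_H E[X_H] = 1296 · p^{5} = 1296 · 3125/7776 = 3125/6.
Numerically: E[X] ≈ 520.8.

E[X] = 1296 · (5/6)^{5} = 3125/6 ≈ 520.8.


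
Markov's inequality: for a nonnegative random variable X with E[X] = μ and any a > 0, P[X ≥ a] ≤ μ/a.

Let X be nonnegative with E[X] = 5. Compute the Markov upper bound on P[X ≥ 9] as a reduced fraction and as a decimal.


μ = E[X] = 5, a = 9.
Markov: P[X ≥ 9] ≤ μ/a = (5)/9 = 5/9.
Numerically: ≈ 0.5556.
(Since a = 9 > μ = 5.0000, the bound 5/9 is < 1 and informative.)

P[X ≥ 9] ≤ 5/9 ≈ 0.5556.


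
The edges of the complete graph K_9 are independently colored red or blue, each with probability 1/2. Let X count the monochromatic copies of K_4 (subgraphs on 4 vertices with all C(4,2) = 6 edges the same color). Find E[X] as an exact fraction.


Let X = Σ_S X_S over the C(9, 4) = 126 subsets S of size 4, where X_S = 1 if the K_4 on S is monochromatic.
For a fixed S, the K_4 on S has C(4, 2) = 6 edges. P[all 6 edges red] = (1/2)^6, and likewise for blue, so P[monochromatic] = 2·(1/2)^6 = 2^{1 − 6} = 1/32.
By linearity: E[X] = C(9, 4) · 2^{1 − 6} = 126 · 1/32 = 63/16.
Numerically: E[X] ≈ 3.937500.

E[X] = C(9,4)·2^(1−C(4,2)) = 63/16 ≈ 3.937500.


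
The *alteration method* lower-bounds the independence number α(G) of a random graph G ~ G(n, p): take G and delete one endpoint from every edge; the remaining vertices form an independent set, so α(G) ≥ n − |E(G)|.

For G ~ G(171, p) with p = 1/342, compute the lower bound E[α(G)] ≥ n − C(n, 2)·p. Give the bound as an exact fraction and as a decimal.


E[|E(G)|] = C(171, 2)·p = 14535 · (1/342) = 85/2.
E[α(G)] ≥ n − E[|E(G)|] = 171 − 85/2 = 257/2.
Numerically: ≈ 128.50000.
(This is only a lower bound; the true E[α(G)] may be larger.)

E[α(G)] ≥ 257/2 ≈ 128.50000.


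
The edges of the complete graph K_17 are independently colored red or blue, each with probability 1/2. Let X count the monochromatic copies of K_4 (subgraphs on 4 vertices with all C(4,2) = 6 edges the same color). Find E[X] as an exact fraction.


Let X = Σ_S X_S over the C(17, 4) = 2380 subsets S of size 4, where X_S = 1 if the K_4 on S is monochromatic.
For a fixed S, the K_4 on S has C(4, 2) = 6 edges. P[all 6 edges red] = (1/2)^6, and likewise for blue, so P[monochromatic] = 2·(1/2)^6 = 2^{1 − 6} = 1/32.
Summing: E[X] = C(17, 4) · 2^{1 − 6} = 2380 · 1/32 = 595/8.
Numerically: E[X] ≈ 74.375000.

E[X] = C(17,4)·2^(1−C(4,2)) = 595/8 ≈ 74.375000.


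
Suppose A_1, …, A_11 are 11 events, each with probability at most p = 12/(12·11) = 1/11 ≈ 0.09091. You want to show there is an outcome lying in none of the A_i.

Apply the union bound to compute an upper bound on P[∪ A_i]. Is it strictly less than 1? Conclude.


Union bound: P[∪_{i=1}^{11} A_i] ≤ Σ_i P[A_i] ≤ 11·p = 11·(1/11) = 1.
Numerically: 1 ≈ 1.00000.
Is 1 < 1? NO.
Since the bound 1 is ≥ 1, the union bound is uninformative here; it does NOT by itself certify existence.

11·p = 1 ≈ 1.00000; existence NOT certified by the union bound.


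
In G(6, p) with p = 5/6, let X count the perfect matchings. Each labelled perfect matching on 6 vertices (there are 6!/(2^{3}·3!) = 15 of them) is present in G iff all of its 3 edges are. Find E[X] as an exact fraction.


K_6 has 6!/(2^{3}·3!) = 15 labelled perfect matchings.
For each such perfect matching H, let X_H = 1 if all 3 edges of H are present in G. Then P[X_H = 1] = p^{3} = (5/6)^{3} = 125/216.
Summing the indicators: E[X] = Σ_H E[X_H] = 15 · p^{3} = 15 · 125/216 = 625/72.
Numerically: E[X] ≈ 8.68056.

E[X] = 15 · (5/6)^{3} = 625/72 ≈ 8.68056.


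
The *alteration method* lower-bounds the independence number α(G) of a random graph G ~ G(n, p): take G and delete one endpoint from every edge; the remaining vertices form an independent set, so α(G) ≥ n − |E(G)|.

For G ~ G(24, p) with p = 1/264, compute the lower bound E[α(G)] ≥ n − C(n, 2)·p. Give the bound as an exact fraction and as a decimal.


E[|E(G)|] = C(24, 2)·p = 276 · (1/264) = 23/22.
E[α(G)] ≥ n − E[|E(G)|] = 24 − 23/22 = 505/22.
Numerically: ≈ 22.955.
(This is only a lower bound; the true E[α(G)] may be larger.)

E[α(G)] ≥ 505/22 ≈ 22.955.


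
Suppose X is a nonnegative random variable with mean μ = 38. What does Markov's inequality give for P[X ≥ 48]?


μ = E[X] = 38, a = 48.
Markov: P[X ≥ 48] ≤ μ/a = (38)/48 = 19/24.
Numerically: ≈ 0.7917.
(Since a = 48 > μ = 38.0000, the bound 19/24 is < 1 and informative.)

P[X ≥ 48] ≤ 19/24 ≈ 0.7917.


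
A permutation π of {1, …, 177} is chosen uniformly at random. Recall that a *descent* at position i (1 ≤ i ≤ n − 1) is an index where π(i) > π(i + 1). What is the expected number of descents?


Write X = Σ X_I over i = 1, …, 176, with X_I the indicator of one descent.
There are 176 indicators.
For each fixed i, the pair (π(i), π(i+1)) is a uniformly random ordered pair of distinct values from {1, …, 177}; by symmetry P[π(i) > π(i+1)] = 1/2.
By linearity: E[X] = 176 · (1/2) = (177 − 1) · (1/2) = 88 ≈ 88.000000.

E[X] = 88 = 88.000000.


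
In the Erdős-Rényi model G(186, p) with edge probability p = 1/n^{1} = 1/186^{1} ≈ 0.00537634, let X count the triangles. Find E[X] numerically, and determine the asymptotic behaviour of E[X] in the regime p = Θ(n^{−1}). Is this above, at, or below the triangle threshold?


Number of potential triangles: C(186, 3) = 1055240.
Each occurs with probability p³ ≈ (0.00537634)³ ≈ 1.55403633e-07.
By linearity: E[X] = C(186, 3)·p³ ≈ 1055240 · 1.55403633e-07 ≈ 0.163988.
Here α = 1, so p = 1/n is exactly at the triangle threshold p ~ 1/n. Asymptotically E[X] → c³/6 = 1³/6 = 1/6 ≈ 0.166667, a bounded constant. In this regime the triangle count is asymptotically Poisson(c³/6).

E[X] ≈ 0.163988; in regime p = Θ(1/n^{1}) E[X] stays bounded (at the triangle threshold p ~ 1/n).


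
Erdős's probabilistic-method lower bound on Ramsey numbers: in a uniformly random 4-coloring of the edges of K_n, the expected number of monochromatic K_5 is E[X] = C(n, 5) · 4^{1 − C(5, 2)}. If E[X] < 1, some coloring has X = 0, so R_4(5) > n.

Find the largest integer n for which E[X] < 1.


We need C(n, 5) · 4^{1 − 10} < 1, i.e. C(n, 5) < 4^{10 − 1} = 262144.
Check values of n near the boundary:
  n = 29: C(29, 5) = 118755; 118755 < 262144? YES
  n = 30: C(30, 5) = 142506; 142506 < 262144? YES
  n = 31: C(31, 5) = 169911; 169911 < 262144? YES
  n = 32: C(32, 5) = 201376; 201376 < 262144? YES
  n = 33: C(33, 5) = 237336; 237336 < 262144? YES
  n = 34: C(34, 5) = 278256; 278256 < 262144? NO
  n = 35: C(35, 5) = 324632; 324632 < 262144? NO
  n = 36: C(36, 5) = 376992; 376992 < 262144? NO
The largest n with C(n, 5) < 262144 is n = 33 (where E[X] = 29667/32768 ≈ 0.90536). Hence R_4(5) > 33, i.e. R_4(5) ≥ 34.

Largest n = 33; hence R_4(5) > 33.


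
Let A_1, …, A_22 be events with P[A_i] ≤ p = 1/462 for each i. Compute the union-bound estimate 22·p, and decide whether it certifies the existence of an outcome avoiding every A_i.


Union bound: P[∪_{i=1}^{22} A_i] ≤ Σ_i P[A_i] ≤ 22·p = 22·(1/462) = 1/21.
Numerically: 1/21 ≈ 0.04762.
Is 1/21 < 1? YES.
Since P[∪ A_i] ≤ 1/21 < 1, the complement has P[∩ A_i^c] ≥ 1 − 1/21 = 20/21 > 0, so some outcome avoids every A_i.

22·p = 1/21 ≈ 0.04762; existence CERTIFIED by the union bound.


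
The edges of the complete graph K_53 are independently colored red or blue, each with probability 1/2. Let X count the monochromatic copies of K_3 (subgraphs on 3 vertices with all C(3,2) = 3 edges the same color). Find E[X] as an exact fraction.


Let X = Σ_S X_S over the C(53, 3) = 23426 subsets S of size 3, where X_S = 1 if the K_3 on S is monochromatic.
For a fixed S, the K_3 on S has C(3, 2) = 3 edges. P[all 3 edges red] = (1/2)^3, and likewise for blue, so P[monochromatic] = 2·(1/2)^3 = 2^{1 − 3} = 1/4.
Summing: E[X] = C(53, 3) · 2^{1 − 3} = 23426 · 1/4 = 11713/2.
Numerically: E[X] ≈ 5856.500000.

E[X] = C(53,3)·2^(1−C(3,2)) = 11713/2 ≈ 5856.500000.


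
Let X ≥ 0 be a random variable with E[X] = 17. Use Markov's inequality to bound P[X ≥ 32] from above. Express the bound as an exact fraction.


μ = E[X] = 17, a = 32.
Markov: P[X ≥ 32] ≤ μ/a = (17)/32 = 17/32.
Numerically: ≈ 0.531.
(Since a = 32 > μ = 17.000, the bound 17/32 is < 1 and informative.)

P[X ≥ 32] ≤ 17/32 ≈ 0.531.


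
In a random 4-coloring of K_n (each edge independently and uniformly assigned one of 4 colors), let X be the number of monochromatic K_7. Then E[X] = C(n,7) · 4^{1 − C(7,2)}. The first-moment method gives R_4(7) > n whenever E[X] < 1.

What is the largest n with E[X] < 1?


We need C(n, 7) · 4^{1 − 21} < 1, i.e. C(n, 7) < 4^{21 − 1} = 1099511627776.
Check values of n near the boundary:
  n = 174: C(174, 7) = 847879782984; 847879782984 < 1099511627776? YES
  n = 175: C(175, 7) = 883208107275; 883208107275 < 1099511627776? YES
  n = 176: C(176, 7) = 919790691600; 919790691600 < 1099511627776? YES
  n = 177: C(177, 7) = 957664425960; 957664425960 < 1099511627776? YES
  n = 178: C(178, 7) = 996867063280; 996867063280 < 1099511627776? YES
  n = 179: C(179, 7) = 1037437234460; 1037437234460 < 1099511627776? YES
  n = 180: C(180, 7) = 1079414463600; 1079414463600 < 1099511627776? YES
  n = 181: C(181, 7) = 1122839183400; 1122839183400 < 1099511627776? NO
  n = 182: C(182, 7) = 1167752750736; 1167752750736 < 1099511627776? NO
The largest n with C(n, 7) < 1099511627776 is n = 180 (where E[X] = 67463403975/68719476736 ≈ 0.9817217). Hence R_4(7) > 180, i.e. R_4(7) ≥ 181.

Largest n = 180; hence R_4(7) > 180.


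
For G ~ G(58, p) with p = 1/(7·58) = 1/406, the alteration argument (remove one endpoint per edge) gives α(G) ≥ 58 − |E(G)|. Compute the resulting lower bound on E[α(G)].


E[|E(G)|] = C(58, 2)·p = 1653 · (1/406) = 57/14.
E[α(G)] ≥ n − E[|E(G)|] = 58 − 57/14 = 755/14.
Numerically: ≈ 53.929.
(This is only a lower bound; the true E[α(G)] may be larger.)

E[α(G)] ≥ 755/14 ≈ 53.929.


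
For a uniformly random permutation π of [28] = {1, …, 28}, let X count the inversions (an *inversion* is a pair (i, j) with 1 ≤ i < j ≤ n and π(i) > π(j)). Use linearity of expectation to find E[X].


Write X = Σ X_I over the C(28, 2) = 378 pairs i < j, with X_I the indicator of one inversion.
There are 378 indicators.
For each fixed pair i < j, the values π(i) and π(j) are two distinct elements of {1, …, 28} in uniformly random order; by symmetry P[π(i) > π(j)] = 1/2.
By linearity: E[X] = 378 · (1/2) = C(28, 2) · (1/2) = 378/2 = 189 ≈ 189.00000.

E[X] = 189 = 189.00000.


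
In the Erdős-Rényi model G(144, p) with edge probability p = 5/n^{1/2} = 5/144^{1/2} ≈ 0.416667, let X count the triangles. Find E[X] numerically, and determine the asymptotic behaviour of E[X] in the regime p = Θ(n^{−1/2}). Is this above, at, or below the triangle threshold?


Number of potential triangles: C(144, 3) = 487344.
Each occurs with probability p³ ≈ (0.416667)³ ≈ 7.23379630e-02.
By linearity: E[X] = C(144, 3)·p³ ≈ 487344 · 7.23379630e-02 ≈ 35253.472222.
Since α = 1/2 < 1, p = c/n^{1/2} ≫ 1/n is above the triangle threshold p ~ 1/n. Asymptotically E[X] ~ (c³/6)·n^{3(1−α)} = (5³/6)·n^{1.5} → ∞; triangles are abundant w.h.p.

E[X] ≈ 35253.472222; in regime p = Θ(1/n^{1/2}) E[X] diverges (above the triangle threshold p ~ 1/n).


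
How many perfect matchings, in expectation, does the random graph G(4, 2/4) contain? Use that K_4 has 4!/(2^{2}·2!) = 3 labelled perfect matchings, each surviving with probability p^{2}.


K_4 has 4!/(2^{2}·2!) = 3 labelled perfect matchings.
For each such perfect matching H, let X_H = 1 if all 2 edges of H are present in G. Then P[X_H = 1] = p^{2} = (1/2)^{2} = 1/4.
By linearity of expectation: E[X] = Σ_H E[X_H] = 3 · p^{2} = 3 · 1/4 = 3/4.
Numerically: E[X] ≈ 0.75.

E[X] = 3 · (1/2)^{2} = 3/4 ≈ 0.75.


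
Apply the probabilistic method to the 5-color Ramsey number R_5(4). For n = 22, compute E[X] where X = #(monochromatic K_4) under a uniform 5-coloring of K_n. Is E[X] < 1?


E[X] = C(22, 4) · 5^{1 − 6} = 7315 · 5^{−5} = 7315/3125.
As a reduced fraction: E[X] = 1463/625 ≈ 2.340800.
Is E[X] < 1? NO.
Since E[X] ≥ 1, the first-moment bound is inconclusive at n = 22; it does NOT by itself certify R_5(4) > 22.

E[X] = 1463/625 ≈ 2.340800; E[X] ≥ 1; first-moment method inconclusive here.


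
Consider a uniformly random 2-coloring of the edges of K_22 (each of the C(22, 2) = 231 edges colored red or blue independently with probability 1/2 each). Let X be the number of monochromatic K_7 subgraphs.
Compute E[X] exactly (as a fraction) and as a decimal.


Let X = Σ_S X_S over the C(22, 7) = 170544 subsets S of size 7, where X_S = 1 if the K_7 on S is monochromatic.
For a fixed S, the K_7 on S has C(7, 2) = 21 edges. P[all 21 edges red] = (1/2)^21, and likewise for blue, so P[monochromatic] = 2·(1/2)^21 = 2^{1 − 21} = 1/1048576.
By linearity of expectation: E[X] = C(22, 7) · 2^{1 − 21} = 170544 · 1/1048576 = 10659/65536.
Numerically: E[X] ≈ 0.162643.

E[X] = C(22,7)·2^(1−C(7,2)) = 10659/65536 ≈ 0.162643.


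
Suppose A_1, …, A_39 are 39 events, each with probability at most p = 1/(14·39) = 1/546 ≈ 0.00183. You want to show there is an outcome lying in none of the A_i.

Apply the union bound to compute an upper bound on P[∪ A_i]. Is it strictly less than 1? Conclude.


Union bound: P[∪_{i=1}^{39} A_i] ≤ Σ_i P[A_i] ≤ 39·p = 39·(1/546) = 1/14.
Numerically: 1/14 ≈ 0.07143.
Is 1/14 < 1? YES.
Since P[∪ A_i] ≤ 1/14 < 1, the complement has P[∩ A_i^c] ≥ 1 − 1/14 = 13/14 > 0, so some outcome avoids every A_i.

39·p = 1/14 ≈ 0.07143; existence CERTIFIED by the union bound.


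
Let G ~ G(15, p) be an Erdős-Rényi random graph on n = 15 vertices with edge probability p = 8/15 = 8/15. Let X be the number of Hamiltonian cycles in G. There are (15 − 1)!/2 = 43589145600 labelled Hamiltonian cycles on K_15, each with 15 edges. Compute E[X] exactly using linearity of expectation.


K_15 has (15 − 1)!/2 = 43589145600 labelled Hamiltonian cycles.
For each such Hamiltonian cycle H, let X_H = 1 if all 15 edges of H are present in G. Then P[X_H = 1] = p^{15} = (8/15)^{15} = 35184372088832/437893890380859375.
Summing the indicators: E[X] = Σ_H E[X_H] = 43589145600 · p^{15} = 43589145600 · 35184372088832/437893890380859375 = 252453780711880523776/72081298828125.
Numerically: E[X] ≈ 3.502e+06.

E[X] = 43589145600 · (8/15)^{15} = 252453780711880523776/72081298828125 ≈ 3.502e+06.


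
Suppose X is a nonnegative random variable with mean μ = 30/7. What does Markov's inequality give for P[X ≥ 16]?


μ = E[X] = 30/7, a = 16.
Markov: P[X ≥ 16] ≤ μ/a = (30/7)/16 = 15/56.
Numerically: ≈ 0.267857.
(Since a = 16 > μ = 4.285714, the bound 15/56 is < 1 and informative.)

P[X ≥ 16] ≤ 15/56 ≈ 0.267857.


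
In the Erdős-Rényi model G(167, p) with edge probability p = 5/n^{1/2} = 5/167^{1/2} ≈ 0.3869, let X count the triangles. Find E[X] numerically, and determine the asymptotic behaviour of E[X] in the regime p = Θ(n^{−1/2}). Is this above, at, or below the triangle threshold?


Number of potential triangles: C(167, 3) = 762355.
Each occurs with probability p³ ≈ (0.3869)³ ≈ 5.792090e-02.
By linearity: E[X] = C(167, 3)·p³ ≈ 762355 · 5.792090e-02 ≈ 44156.2882.
Since α = 1/2 < 1, p = c/n^{1/2} ≫ 1/n is above the triangle threshold p ~ 1/n. Asymptotically E[X] ~ (c³/6)·n^{3(1−α)} = (5³/6)·n^{1.5} → ∞; triangles are abundant w.h.p.

E[X] ≈ 44156.2882; in regime p = Θ(1/n^{1/2}) E[X] diverges (above the triangle threshold p ~ 1/n).


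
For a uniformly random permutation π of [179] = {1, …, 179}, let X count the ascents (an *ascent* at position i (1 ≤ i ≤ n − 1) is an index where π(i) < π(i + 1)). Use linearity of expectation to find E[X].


Write X = Σ X_I over i = 1, …, 178, with X_I the indicator of one ascent.
There are 178 indicators.
For each fixed i, the pair (π(i), π(i+1)) is a uniformly random ordered pair of distinct values from {1, …, 179}; by symmetry P[π(i) < π(i+1)] = 1/2.
By linearity: E[X] = 178 · (1/2) = (179 − 1) · (1/2) = 89 ≈ 89.000.

E[X] = 89 = 89.000.


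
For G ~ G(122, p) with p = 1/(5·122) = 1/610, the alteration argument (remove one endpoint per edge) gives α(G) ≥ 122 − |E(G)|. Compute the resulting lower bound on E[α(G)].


E[|E(G)|] = C(122, 2)·p = 7381 · (1/610) = 121/10.
E[α(G)] ≥ n − E[|E(G)|] = 122 − 121/10 = 1099/10.
Numerically: ≈ 109.90000.
(This is only a lower bound; the true E[α(G)] may be larger.)

E[α(G)] ≥ 1099/10 ≈ 109.90000.


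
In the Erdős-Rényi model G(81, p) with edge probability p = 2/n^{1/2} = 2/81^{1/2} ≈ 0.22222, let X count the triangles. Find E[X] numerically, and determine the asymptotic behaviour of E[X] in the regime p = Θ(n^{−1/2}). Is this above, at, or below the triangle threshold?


Number of potential triangles: C(81, 3) = 85320.
Each occurs with probability p³ ≈ (0.22222)³ ≈ 1.0973937e-02.
By linearity: E[X] = C(81, 3)·p³ ≈ 85320 · 1.0973937e-02 ≈ 936.29630.
Since α = 1/2 < 1, p = c/n^{1/2} ≫ 1/n is above the triangle threshold p ~ 1/n. Asymptotically E[X] ~ (c³/6)·n^{3(1−α)} = (2³/6)·n^{1.5} → ∞; triangles are abundant w.h.p.

E[X] ≈ 936.29630; in regime p = Θ(1/n^{1/2}) E[X] diverges (above the triangle threshold p ~ 1/n).


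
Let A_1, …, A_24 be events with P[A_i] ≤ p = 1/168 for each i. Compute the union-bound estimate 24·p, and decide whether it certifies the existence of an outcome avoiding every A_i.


Union bound: P[∪_{i=1}^{24} A_i] ≤ Σ_i P[A_i] ≤ 24·p = 24·(1/168) = 1/7.
Numerically: 1/7 ≈ 0.1428571.
Is 1/7 < 1? YES.
Since P[∪ A_i] ≤ 1/7 < 1, the complement has P[∩ A_i^c] ≥ 1 − 1/7 = 6/7 > 0, so some outcome avoids every A_i.

24·p = 1/7 ≈ 0.1428571; existence CERTIFIED by the union bound.


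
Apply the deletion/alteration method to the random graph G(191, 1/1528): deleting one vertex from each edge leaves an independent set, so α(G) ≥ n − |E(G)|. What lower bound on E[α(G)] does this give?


E[|E(G)|] = C(191, 2)·p = 18145 · (1/1528) = 95/8.
E[α(G)] ≥ n − E[|E(G)|] = 191 − 95/8 = 1433/8.
Numerically: ≈ 179.125000.
(This is only a lower bound; the true E[α(G)] may be larger.)

E[α(G)] ≥ 1433/8 ≈ 179.125000.


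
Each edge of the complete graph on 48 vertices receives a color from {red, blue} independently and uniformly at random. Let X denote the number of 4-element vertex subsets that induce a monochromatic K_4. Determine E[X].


Let X = Σ_S X_S over the C(48, 4) = 194580 subsets S of size 4, where X_S = 1 if the K_4 on S is monochromatic.
For a fixed S, the K_4 on S has C(4, 2) = 6 edges. P[all 6 edges red] = (1/2)^6, and likewise for blue, so P[monochromatic] = 2·(1/2)^6 = 2^{1 − 6} = 1/32.
By linearity of expectation: E[X] = C(48, 4) · 2^{1 − 6} = 194580 · 1/32 = 48645/8.
Numerically: E[X] ≈ 6080.6250.

E[X] = C(48,4)·2^(1−C(4,2)) = 48645/8 ≈ 6080.6250.


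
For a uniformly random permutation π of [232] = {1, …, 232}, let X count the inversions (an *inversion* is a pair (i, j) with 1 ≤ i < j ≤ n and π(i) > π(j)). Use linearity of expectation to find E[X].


Write X = Σ X_I over the C(232, 2) = 26796 pairs i < j, with X_I the indicator of one inversion.
There are 26796 indicators.
For each fixed pair i < j, the values π(i) and π(j) are two distinct elements of {1, …, 232} in uniformly random order; by symmetry P[π(i) > π(j)] = 1/2.
By linearity: E[X] = 26796 · (1/2) = C(232, 2) · (1/2) = 26796/2 = 13398 ≈ 13398.000.

E[X] = 13398 = 13398.000.


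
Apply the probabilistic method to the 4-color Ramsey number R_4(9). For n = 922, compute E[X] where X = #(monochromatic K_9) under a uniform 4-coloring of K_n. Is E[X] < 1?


E[X] = C(922, 9) · 4^{1 − 36} = 1275867683890227543270 · 4^{−35} = 1275867683890227543270/1180591620717411303424.
As a reduced fraction: E[X] = 637933841945113771635/590295810358705651712 ≈ 1.0807.
Is E[X] < 1? NO.
Since E[X] ≥ 1, the first-moment bound is inconclusive at n = 922; it does NOT by itself certify R_4(9) > 922.

E[X] = 637933841945113771635/590295810358705651712 ≈ 1.0807; E[X] ≥ 1; first-moment method inconclusive here.


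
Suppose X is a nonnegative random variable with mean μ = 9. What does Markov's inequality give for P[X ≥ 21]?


μ = E[X] = 9, a = 21.
Markov: P[X ≥ 21] ≤ μ/a = (9)/21 = 3/7.
Numerically: ≈ 0.4286.
(Since a = 21 > μ = 9.0000, the bound 3/7 is < 1 and informative.)

P[X ≥ 21] ≤ 3/7 ≈ 0.4286.


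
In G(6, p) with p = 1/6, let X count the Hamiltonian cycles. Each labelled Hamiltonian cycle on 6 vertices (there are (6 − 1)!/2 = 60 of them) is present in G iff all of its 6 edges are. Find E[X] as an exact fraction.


K_6 has (6 − 1)!/2 = 60 labelled Hamiltonian cycles.
For each such Hamiltonian cycle H, let X_H = 1 if all 6 edges of H are present in G. Then P[X_H = 1] = p^{6} = (1/6)^{6} = 1/46656.
By linearity: E[X] = Σ_H E[X_H] = 60 · p^{6} = 60 · 1/46656 = 5/3888.
Numerically: E[X] ≈ 0.00129.

E[X] = 60 · (1/6)^{6} = 5/3888 ≈ 0.00129.


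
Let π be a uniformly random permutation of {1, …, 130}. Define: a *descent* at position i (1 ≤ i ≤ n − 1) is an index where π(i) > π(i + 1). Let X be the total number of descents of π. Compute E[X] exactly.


Write X = Σ X_I over i = 1, …, 129, with X_I the indicator of one descent.
There are 129 indicators.
For each fixed i, the pair (π(i), π(i+1)) is a uniformly random ordered pair of distinct values from {1, …, 130}; by symmetry P[π(i) > π(i+1)] = 1/2.
By linearity: E[X] = 129 · (1/2) = (130 − 1) · (1/2) = 129/2 ≈ 64.50000.

E[X] = 129/2 = 64.50000.


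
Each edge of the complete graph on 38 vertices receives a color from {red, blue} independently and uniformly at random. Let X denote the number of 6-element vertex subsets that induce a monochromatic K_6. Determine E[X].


Let X = Σ_S X_S over the C(38, 6) = 2760681 subsets S of size 6, where X_S = 1 if the K_6 on S is monochromatic.
For a fixed S, the K_6 on S has C(6, 2) = 15 edges. P[all 15 edges red] = (1/2)^15, and likewise for blue, so P[monochromatic] = 2·(1/2)^15 = 2^{1 − 15} = 1/16384.
By linearity: E[X] = C(38, 6) · 2^{1 − 15} = 2760681 · 1/16384 = 2760681/16384.
Numerically: E[X] ≈ 168.4986.

E[X] = C(38,6)·2^(1−C(6,2)) = 2760681/16384 ≈ 168.4986.


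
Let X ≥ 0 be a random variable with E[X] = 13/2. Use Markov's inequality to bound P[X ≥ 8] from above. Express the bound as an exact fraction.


μ = E[X] = 13/2, a = 8.
Markov: P[X ≥ 8] ≤ μ/a = (13/2)/8 = 13/16.
Numerically: ≈ 0.8125.
(Since a = 8 > μ = 6.5000, the bound 13/16 is < 1 and informative.)

P[X ≥ 8] ≤ 13/16 ≈ 0.8125.


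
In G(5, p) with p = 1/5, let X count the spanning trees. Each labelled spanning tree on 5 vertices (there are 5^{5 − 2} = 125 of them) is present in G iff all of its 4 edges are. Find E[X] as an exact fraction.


K_5 has 5^{5 − 2} = 125 labelled spanning trees.
For each such spanning tree H, let X_H = 1 if all 4 edges of H are present in G. Then P[X_H = 1] = p^{4} = (1/5)^{4} = 1/625.
By linearity: E[X] = Σ_H E[X_H] = 125 · p^{4} = 125 · 1/625 = 1/5.
Numerically: E[X] ≈ 0.2.

E[X] = 125 · (1/5)^{4} = 1/5 ≈ 0.2.


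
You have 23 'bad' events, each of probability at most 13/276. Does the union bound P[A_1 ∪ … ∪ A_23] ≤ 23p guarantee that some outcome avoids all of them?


Union bound: P[∪_{i=1}^{23} A_i] ≤ Σ_i P[A_i] ≤ 23·p = 23·(13/276) = 13/12.
Numerically: 13/12 ≈ 1.083.
Is 13/12 < 1? NO.
Since the bound 13/12 is ≥ 1, the union bound is uninformative here; it does NOT by itself certify existence.

23·p = 13/12 ≈ 1.083; existence NOT certified by the union bound.


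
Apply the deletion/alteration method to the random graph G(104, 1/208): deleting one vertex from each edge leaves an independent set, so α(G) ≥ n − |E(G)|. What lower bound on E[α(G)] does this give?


E[|E(G)|] = C(104, 2)·p = 5356 · (1/208) = 103/4.
E[α(G)] ≥ n − E[|E(G)|] = 104 − 103/4 = 313/4.
Numerically: ≈ 78.250000.
(This is only a lower bound; the true E[α(G)] may be larger.)

E[α(G)] ≥ 313/4 ≈ 78.250000.


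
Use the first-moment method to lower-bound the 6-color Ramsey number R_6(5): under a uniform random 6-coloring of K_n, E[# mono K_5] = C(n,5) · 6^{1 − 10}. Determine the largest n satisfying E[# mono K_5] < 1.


We need C(n, 5) · 6^{1 − 10} < 1, i.e. C(n, 5) < 6^{10 − 1} = 10077696.
Check values of n near the boundary:
  n = 62: C(62, 5) = 6471002; 6471002 < 10077696? YES
  n = 63: C(63, 5) = 7028847; 7028847 < 10077696? YES
  n = 64: C(64, 5) = 7624512; 7624512 < 10077696? YES
  n = 65: C(65, 5) = 8259888; 8259888 < 10077696? YES
  n = 66: C(66, 5) = 8936928; 8936928 < 10077696? YES
  n = 67: C(67, 5) = 9657648; 9657648 < 10077696? YES
  n = 68: C(68, 5) = 10424128; 10424128 < 10077696? NO
The largest n with C(n, 5) < 10077696 is n = 67 (where E[X] = 67067/69984 ≈ 0.9583190). Hence R_6(5) > 67, i.e. R_6(5) ≥ 68.

Largest n = 67; hence R_6(5) > 67.


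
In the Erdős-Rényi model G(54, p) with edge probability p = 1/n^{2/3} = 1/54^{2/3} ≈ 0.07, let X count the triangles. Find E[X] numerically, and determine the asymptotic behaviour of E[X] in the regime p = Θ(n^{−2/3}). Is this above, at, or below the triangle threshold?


Number of potential triangles: C(54, 3) = 24804.
Each occurs with probability p³ ≈ (0.07)³ ≈ 3.42936e-04.
By linearity: E[X] = C(54, 3)·p³ ≈ 24804 · 3.42936e-04 ≈ 8.506.
Since α = 2/3 < 1, p = c/n^{2/3} ≫ 1/n is above the triangle threshold p ~ 1/n. Asymptotically E[X] ~ (c³/6)·n^{3(1−α)} = (1³/6)·n^{1} → ∞; triangles are abundant w.h.p.

E[X] ≈ 8.506; in regime p = Θ(1/n^{2/3}) E[X] diverges (above the triangle threshold p ~ 1/n).


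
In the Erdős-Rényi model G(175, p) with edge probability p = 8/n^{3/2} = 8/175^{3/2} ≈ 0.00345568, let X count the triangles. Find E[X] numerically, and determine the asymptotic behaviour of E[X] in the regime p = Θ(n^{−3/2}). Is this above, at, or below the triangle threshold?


Number of potential triangles: C(175, 3) = 877975.
Each occurs with probability p³ ≈ (0.00345568)³ ≈ 4.12666051e-08.
By linearity: E[X] = C(175, 3)·p³ ≈ 877975 · 4.12666051e-08 ≈ 0.036231.
Since α = 3/2 > 1, p = c/n^{3/2} = o(1/n) is below the triangle threshold p ~ 1/n. Asymptotically E[X] ~ (c³/6)·n^{3(1−α)} = (8³/6)·n^{-1.5} → 0, so by Markov's inequality G has no triangles w.h.p.

E[X] ≈ 0.036231; in regime p = Θ(1/n^{3/2}) E[X] tends to 0 (below the triangle threshold p ~ 1/n).


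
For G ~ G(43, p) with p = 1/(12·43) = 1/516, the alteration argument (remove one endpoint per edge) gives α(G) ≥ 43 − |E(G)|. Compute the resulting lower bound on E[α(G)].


E[|E(G)|] = C(43, 2)·p = 903 · (1/516) = 7/4.
E[α(G)] ≥ n − E[|E(G)|] = 43 − 7/4 = 165/4.
Numerically: ≈ 41.250.
(This is only a lower bound; the true E[α(G)] may be larger.)

E[α(G)] ≥ 165/4 ≈ 41.250.


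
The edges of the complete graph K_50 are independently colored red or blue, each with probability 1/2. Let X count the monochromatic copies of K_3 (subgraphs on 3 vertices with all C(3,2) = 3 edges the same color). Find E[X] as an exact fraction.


Let X = Σ_S X_S over the C(50, 3) = 19600 subsets S of size 3, where X_S = 1 if the K_3 on S is monochromatic.
For a fixed S, the K_3 on S has C(3, 2) = 3 edges. P[all 3 edges red] = (1/2)^3, and likewise for blue, so P[monochromatic] = 2·(1/2)^3 = 2^{1 − 3} = 1/4.
By linearity: E[X] = C(50, 3) · 2^{1 − 3} = 19600 · 1/4 = 4900.
Numerically: E[X] ≈ 4900.000000.

E[X] = C(50,3)·2^(1−C(3,2)) = 4900 ≈ 4900.000000.


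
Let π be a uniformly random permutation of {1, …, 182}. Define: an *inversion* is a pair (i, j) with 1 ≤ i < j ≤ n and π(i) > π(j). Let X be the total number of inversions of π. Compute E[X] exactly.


Write X = Σ X_I over the C(182, 2) = 16471 pairs i < j, with X_I the indicator of one inversion.
There are 16471 indicators.
For each fixed pair i < j, the values π(i) and π(j) are two distinct elements of {1, …, 182} in uniformly random order; by symmetry P[π(i) > π(j)] = 1/2.
By linearity: E[X] = 16471 · (1/2) = C(182, 2) · (1/2) = 16471/2 = 16471/2 ≈ 8235.500000.

E[X] = 16471/2 = 8235.500000.


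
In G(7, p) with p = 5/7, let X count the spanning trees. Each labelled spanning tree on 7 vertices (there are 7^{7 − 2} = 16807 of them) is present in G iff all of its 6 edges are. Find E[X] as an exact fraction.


K_7 has 7^{7 − 2} = 16807 labelled spanning trees.
For each such spanning tree H, let X_H = 1 if all 6 edges of H are present in G. Then P[X_H = 1] = p^{6} = (5/7)^{6} = 15625/117649.
By linearity: E[X] = Σ_H E[X_H] = 16807 · p^{6} = 16807 · 15625/117649 = 15625/7.
Numerically: E[X] ≈ 2232.

E[X] = 16807 · (5/7)^{6} = 15625/7 ≈ 2232.


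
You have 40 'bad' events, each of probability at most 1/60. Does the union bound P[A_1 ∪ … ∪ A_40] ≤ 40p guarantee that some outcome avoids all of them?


Union bound: P[∪_{i=1}^{40} A_i] ≤ Σ_i P[A_i] ≤ 40·p = 40·(1/60) = 2/3.
Numerically: 2/3 ≈ 0.666667.
Is 2/3 < 1? YES.
Since P[∪ A_i] ≤ 2/3 < 1, the complement has P[∩ A_i^c] ≥ 1 − 2/3 = 1/3 > 0, so some outcome avoids every A_i.

40·p = 2/3 ≈ 0.666667; existence CERTIFIED by the union bound.


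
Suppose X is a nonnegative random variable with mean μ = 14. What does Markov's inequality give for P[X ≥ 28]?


μ = E[X] = 14, a = 28.
Markov: P[X ≥ 28] ≤ μ/a = (14)/28 = 1/2.
Numerically: ≈ 0.50000.
(Since a = 28 > μ = 14.00000, the bound 1/2 is < 1 and informative.)

P[X ≥ 28] ≤ 1/2 ≈ 0.50000.


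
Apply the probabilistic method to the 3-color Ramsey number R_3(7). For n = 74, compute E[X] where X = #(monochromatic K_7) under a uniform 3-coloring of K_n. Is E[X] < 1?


E[X] = C(74, 7) · 3^{1 − 21} = 1799579064 · 3^{−20} = 1799579064/3486784401.
As a reduced fraction: E[X] = 599859688/1162261467 ≈ 0.516.
Is E[X] < 1? YES.
Since E[X] < 1, there exists a 3-coloring of K_{74} with no monochromatic K_7; hence R_3(7) > 74.

E[X] = 599859688/1162261467 ≈ 0.516; E[X] < 1, so R_3(7) > 74.


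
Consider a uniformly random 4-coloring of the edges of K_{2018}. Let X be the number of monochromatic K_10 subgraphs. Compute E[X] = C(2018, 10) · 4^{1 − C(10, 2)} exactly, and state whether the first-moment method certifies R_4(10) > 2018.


E[X] = C(2018, 10) · 4^{1 − 45} = 301820606687612220663963508 · 4^{−44} = 301820606687612220663963508/309485009821345068724781056.
As a reduced fraction: E[X] = 75455151671903055165990877/77371252455336267181195264 ≈ 0.9752.
Is E[X] < 1? YES.
Since E[X] < 1, there exists a 4-coloring of K_{2018} with no monochromatic K_10; hence R_4(10) > 2018.

E[X] = 75455151671903055165990877/77371252455336267181195264 ≈ 0.9752; E[X] < 1, so R_4(10) > 2018.


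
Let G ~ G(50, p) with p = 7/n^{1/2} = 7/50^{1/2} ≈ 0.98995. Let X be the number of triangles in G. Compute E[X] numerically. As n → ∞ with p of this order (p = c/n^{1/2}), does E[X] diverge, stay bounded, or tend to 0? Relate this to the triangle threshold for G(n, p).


Number of potential triangles: C(50, 3) = 19600.
Each occurs with probability p³ ≈ (0.98995)³ ≈ 9.7015050e-01.
By linearity: E[X] = C(50, 3)·p³ ≈ 19600 · 9.7015050e-01 ≈ 19014.94987.
Since α = 1/2 < 1, p = c/n^{1/2} ≫ 1/n is above the triangle threshold p ~ 1/n. Asymptotically E[X] ~ (c³/6)·n^{3(1−α)} = (7³/6)·n^{1.5} → ∞; triangles are abundant w.h.p.

E[X] ≈ 19014.94987; in regime p = Θ(1/n^{1/2}) E[X] diverges (above the triangle threshold p ~ 1/n).


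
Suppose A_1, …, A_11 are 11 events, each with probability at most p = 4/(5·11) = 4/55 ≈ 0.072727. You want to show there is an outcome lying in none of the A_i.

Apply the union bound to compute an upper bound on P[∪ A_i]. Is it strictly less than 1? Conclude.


Union bound: P[∪_{i=1}^{11} A_i] ≤ Σ_i P[A_i] ≤ 11·p = 11·(4/55) = 4/5.
Numerically: 4/5 ≈ 0.800000.
Is 4/5 < 1? YES.
Since P[∪ A_i] ≤ 4/5 < 1, the complement has P[∩ A_i^c] ≥ 1 − 4/5 = 1/5 > 0, so some outcome avoids every A_i.

11·p = 4/5 ≈ 0.800000; existence CERTIFIED by the union bound.


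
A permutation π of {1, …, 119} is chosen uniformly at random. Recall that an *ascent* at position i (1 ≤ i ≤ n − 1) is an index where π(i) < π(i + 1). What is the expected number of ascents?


Write X = Σ X_I over i = 1, …, 118, with X_I the indicator of one ascent.
There are 118 indicators.
For each fixed i, the pair (π(i), π(i+1)) is a uniformly random ordered pair of distinct values from {1, …, 119}; by symmetry P[π(i) < π(i+1)] = 1/2.
By linearity: E[X] = 118 · (1/2) = (119 − 1) · (1/2) = 59 ≈ 59.00000.

E[X] = 59 = 59.00000.


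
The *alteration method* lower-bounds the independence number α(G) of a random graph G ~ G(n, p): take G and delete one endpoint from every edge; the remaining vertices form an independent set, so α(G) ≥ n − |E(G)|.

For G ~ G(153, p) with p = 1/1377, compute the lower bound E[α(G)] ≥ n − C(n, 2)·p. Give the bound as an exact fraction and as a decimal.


E[|E(G)|] = C(153, 2)·p = 11628 · (1/1377) = 76/9.
E[α(G)] ≥ n − E[|E(G)|] = 153 − 76/9 = 1301/9.
Numerically: ≈ 144.55556.
(This is only a lower bound; the true E[α(G)] may be larger.)

E[α(G)] ≥ 1301/9 ≈ 144.55556.


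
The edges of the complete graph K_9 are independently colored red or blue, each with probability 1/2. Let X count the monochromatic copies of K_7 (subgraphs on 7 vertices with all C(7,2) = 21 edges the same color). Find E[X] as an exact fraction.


Let X = Σ_S X_S over the C(9, 7) = 36 subsets S of size 7, where X_S = 1 if the K_7 on S is monochromatic.
For a fixed S, the K_7 on S has C(7, 2) = 21 edges. P[all 21 edges red] = (1/2)^21, and likewise for blue, so P[monochromatic] = 2·(1/2)^21 = 2^{1 − 21} = 1/1048576.
By linearity: E[X] = C(9, 7) · 2^{1 − 21} = 36 · 1/1048576 = 9/262144.
Numerically: E[X] ≈ 0.0000.

E[X] = C(9,7)·2^(1−C(7,2)) = 9/262144 ≈ 0.0000.
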